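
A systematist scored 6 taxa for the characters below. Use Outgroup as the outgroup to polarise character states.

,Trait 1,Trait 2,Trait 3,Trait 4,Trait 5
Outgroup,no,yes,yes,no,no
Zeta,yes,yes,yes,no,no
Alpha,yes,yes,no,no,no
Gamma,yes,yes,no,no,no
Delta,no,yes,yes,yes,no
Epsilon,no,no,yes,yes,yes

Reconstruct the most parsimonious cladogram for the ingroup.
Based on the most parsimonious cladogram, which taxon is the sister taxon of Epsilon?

Character polarity is set by the outgroup: the derived state is whichever differs from the outgroup's state, so for Trait 2, Trait 3 the derived state is 'no', and for the remaining characters it is 'yes'.
Trait 1: derived state 'yes' in Alpha, Gamma, and Zeta only — synapomorphy for {Alpha, Gamma, Zeta}.
Trait 2: derived state 'no' in Epsilon only — an autapomorphy, so it tells us nothing about relationships among taxa.
Trait 3 (derived state 'no') is shared by Alpha and Gamma — a synapomorphy uniting that clade.
Trait 4 (derived state 'yes') is shared by Delta and Epsilon — a synapomorphy uniting that clade.
Trait 5 (derived state 'yes') is unique to Epsilon (autapomorphy; uninformative for grouping).
Most parsimonious ingroup topology: ((Zeta,(Alpha,Gamma)),(Delta,Epsilon)).
Epsilon and Delta form a cherry on this tree, so they are sister taxa.

Delta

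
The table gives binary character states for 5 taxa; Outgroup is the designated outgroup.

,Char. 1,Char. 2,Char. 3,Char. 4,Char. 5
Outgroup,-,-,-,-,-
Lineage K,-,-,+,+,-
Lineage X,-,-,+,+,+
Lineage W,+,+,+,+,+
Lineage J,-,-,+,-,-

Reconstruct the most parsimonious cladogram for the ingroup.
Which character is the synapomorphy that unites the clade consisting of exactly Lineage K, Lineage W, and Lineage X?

Char. 4

The outgroup has state '-' for every character, so '+' is the derived state throughout.
Char. 1: derived state '+' in Lineage W only — an autapomorphy, so it tells us nothing about relationships among taxa.
Char. 2 (derived state '+') is unique to Lineage W (autapomorphy; uninformative for grouping).
Char. 3 (derived state '+') is shared by all ingroup taxa — unites the whole ingroup.
Only Lineage K, Lineage W, and Lineage X show the derived state '+' for Char. 4, supporting them as a clade.
Char. 5 (derived state '+') is shared by Lineage W and Lineage X — a synapomorphy uniting that clade.
Most parsimonious ingroup topology: ((Lineage K,(Lineage X,Lineage W)),Lineage J).
The clade {Lineage K, Lineage W, Lineage X} is supported by Char. 4: its derived state '+' occurs in exactly those taxa and in no other taxon (including the outgroup).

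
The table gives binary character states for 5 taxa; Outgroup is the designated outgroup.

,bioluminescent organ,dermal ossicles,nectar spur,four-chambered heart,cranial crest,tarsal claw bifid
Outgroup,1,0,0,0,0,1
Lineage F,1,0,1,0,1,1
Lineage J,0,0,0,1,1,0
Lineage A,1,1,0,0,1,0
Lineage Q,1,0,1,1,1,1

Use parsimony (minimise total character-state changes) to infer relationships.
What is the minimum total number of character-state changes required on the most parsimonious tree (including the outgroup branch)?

7

Character polarity is set by the outgroup: the derived state is whichever differs from the outgroup's state, so for bioluminescent organ, tarsal claw bifid the derived state is '0', and for the remaining characters it is '1'.
bioluminescent organ (derived state '0') is unique to Lineage J (autapomorphy; uninformative for grouping).
dermal ossicles: derived state '1' in Lineage A only — an autapomorphy, so it tells us nothing about relationships among taxa.
nectar spur: derived state '1' in Lineage F and Lineage Q only — synapomorphy for {Lineage F, Lineage Q}.
four-chambered heart groups Lineage J and Lineage Q, which is incompatible with the clades supported by the remaining characters; treating it as convergent (homoplasy) costs fewer steps than any alternative tree.
cranial crest (derived state '1') is shared by all ingroup taxa — unites the whole ingroup.
tarsal claw bifid (derived state '0') is shared by Lineage A and Lineage J — a synapomorphy uniting that clade.
Most parsimonious ingroup topology: ((Lineage F,Lineage Q),(Lineage J,Lineage A)).
Changes per character on this tree: bioluminescent organ: 1; dermal ossicles: 1; nectar spur: 1; four-chambered heart: 2; cranial crest: 1; tarsal claw bifid: 1.
Total = 7.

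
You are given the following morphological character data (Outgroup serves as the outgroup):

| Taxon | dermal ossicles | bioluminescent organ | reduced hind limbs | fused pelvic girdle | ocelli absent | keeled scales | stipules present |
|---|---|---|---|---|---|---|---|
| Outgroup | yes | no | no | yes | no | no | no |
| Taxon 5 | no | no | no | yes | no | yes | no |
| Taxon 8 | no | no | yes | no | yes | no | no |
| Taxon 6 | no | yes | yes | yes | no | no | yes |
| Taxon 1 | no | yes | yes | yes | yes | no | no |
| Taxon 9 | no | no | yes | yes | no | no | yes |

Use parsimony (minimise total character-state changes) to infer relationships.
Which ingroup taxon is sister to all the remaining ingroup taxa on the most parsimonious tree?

Character polarity is set by the outgroup: the derived state is whichever differs from the outgroup's state, so for dermal ossicles, fused pelvic girdle the derived state is 'no', and for the remaining characters it is 'yes'.
dermal ossicles (derived state 'no') is shared by all ingroup taxa — unites the whole ingroup.
bioluminescent organ (state 'yes') occurs in Taxon 1 and Taxon 6 but conflicts with the nesting implied by the other characters — most parsimoniously interpreted as homoplasy.
reduced hind limbs (derived state 'yes') is shared by Taxon 1, Taxon 6, Taxon 8, and Taxon 9 — a synapomorphy uniting that clade.
fused pelvic girdle (derived state 'no') is unique to Taxon 8 (autapomorphy; uninformative for grouping).
ocelli absent: derived state 'yes' in Taxon 1 and Taxon 8 only — synapomorphy for {Taxon 1, Taxon 8}.
keeled scales: derived state 'yes' in Taxon 5 only — an autapomorphy, so it tells us nothing about relationships among taxa.
stipules present: derived state 'yes' in Taxon 6 and Taxon 9 only — synapomorphy for {Taxon 6, Taxon 9}.
Most parsimonious ingroup topology: (Taxon 5,((Taxon 8,Taxon 1),(Taxon 6,Taxon 9))).
Taxon 5 is sister to the clade containing all other ingroup taxa, so it is the earliest-diverging (most basal) ingroup lineage.

Taxon 5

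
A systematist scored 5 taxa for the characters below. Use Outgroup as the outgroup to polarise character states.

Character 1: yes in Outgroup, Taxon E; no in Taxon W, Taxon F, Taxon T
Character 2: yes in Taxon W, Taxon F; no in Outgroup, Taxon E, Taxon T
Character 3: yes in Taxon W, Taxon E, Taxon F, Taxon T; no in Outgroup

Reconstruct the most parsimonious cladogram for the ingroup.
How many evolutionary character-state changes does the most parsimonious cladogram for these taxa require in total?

3

Character polarity is set by the outgroup: the derived state is whichever differs from the outgroup's state, so for Character 1 the derived state is 'no', and for the remaining characters it is 'yes'.
Character 1: derived state 'no' in Taxon F, Taxon T, and Taxon W only — synapomorphy for {Taxon F, Taxon T, Taxon W}.
Only Taxon F and Taxon W show the derived state 'yes' for Character 2, supporting them as a clade.
All ingroup taxa share the derived state 'yes' for Character 3; it defines the ingroup but does not resolve relationships within it.
Most parsimonious ingroup topology: (((Taxon W,Taxon F),Taxon T),Taxon E).
Changes per character on this tree: Character 1: 1; Character 2: 1; Character 3: 1.
Total = 3.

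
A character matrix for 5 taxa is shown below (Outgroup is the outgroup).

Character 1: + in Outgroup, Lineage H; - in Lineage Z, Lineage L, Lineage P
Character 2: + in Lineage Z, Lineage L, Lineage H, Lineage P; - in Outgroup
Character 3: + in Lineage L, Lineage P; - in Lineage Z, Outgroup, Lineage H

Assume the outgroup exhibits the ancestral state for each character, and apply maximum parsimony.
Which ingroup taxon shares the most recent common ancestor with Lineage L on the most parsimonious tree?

Character polarity is set by the outgroup: the derived state is whichever differs from the outgroup's state, so for Character 1 the derived state is '-', and for the remaining characters it is '+'.
Only Lineage L, Lineage P, and Lineage Z show the derived state '-' for Character 1, supporting them as a clade.
All ingroup taxa share the derived state '+' for Character 2; it defines the ingroup but does not resolve relationships within it.
Only Lineage L and Lineage P show the derived state '+' for Character 3, supporting them as a clade.
Most parsimonious ingroup topology: (((Lineage P,Lineage L),Lineage Z),Lineage H).
Lineage L and Lineage P form a cherry on this tree, so they are sister taxa.

Lineage P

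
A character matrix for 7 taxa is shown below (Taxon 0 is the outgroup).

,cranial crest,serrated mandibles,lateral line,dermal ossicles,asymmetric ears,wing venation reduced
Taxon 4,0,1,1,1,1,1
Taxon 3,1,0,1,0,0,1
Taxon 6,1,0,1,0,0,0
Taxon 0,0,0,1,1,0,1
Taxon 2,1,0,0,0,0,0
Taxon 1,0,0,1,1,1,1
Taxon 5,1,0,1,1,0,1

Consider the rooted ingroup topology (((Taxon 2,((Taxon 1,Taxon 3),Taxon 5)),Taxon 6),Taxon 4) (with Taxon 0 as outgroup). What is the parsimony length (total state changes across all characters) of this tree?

Map each character onto (((Taxon 2,((Taxon 1,Taxon 3),Taxon 5)),Taxon 6),Taxon 4) (rooted by Taxon 0) and count the minimum state changes it requires (Fitch parsimony):
cranial crest: 2; serrated mandibles: 1; lateral line: 1; dermal ossicles: 3; asymmetric ears: 2; wing venation reduced: 2.
Total tree length = 11.

11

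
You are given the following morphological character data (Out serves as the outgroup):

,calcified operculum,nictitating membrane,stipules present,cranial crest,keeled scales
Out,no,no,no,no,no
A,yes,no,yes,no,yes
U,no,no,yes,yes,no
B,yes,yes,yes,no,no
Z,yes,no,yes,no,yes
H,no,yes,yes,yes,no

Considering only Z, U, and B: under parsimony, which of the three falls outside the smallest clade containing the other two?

U

The outgroup has state 'no' for every character, so 'yes' is the derived state throughout.
calcified operculum (derived state 'yes') is shared by A, B, and Z — a synapomorphy uniting that clade.
nictitating membrane (state 'yes') occurs in B and H but conflicts with the nesting implied by the other characters — most parsimoniously interpreted as homoplasy.
stipules present (derived state 'yes') is shared by all ingroup taxa — unites the whole ingroup.
cranial crest (derived state 'yes') is shared by H and U — a synapomorphy uniting that clade.
Only A and Z show the derived state 'yes' for keeled scales, supporting them as a clade.
Most parsimonious ingroup topology: (((A,Z),B),(U,H)).
B and Z share a more recent common ancestor with each other than either does with U, so U is the least closely related of the three.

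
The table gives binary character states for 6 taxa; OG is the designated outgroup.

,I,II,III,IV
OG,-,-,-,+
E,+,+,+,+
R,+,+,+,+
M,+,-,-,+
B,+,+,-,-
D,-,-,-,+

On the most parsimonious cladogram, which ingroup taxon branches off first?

D

Character polarity is set by the outgroup: the derived state is whichever differs from the outgroup's state, so for IV the derived state is '-', and for the remaining characters it is '+'.
Only B, E, M, and R show the derived state '+' for I, supporting them as a clade.
II (derived state '+') is shared by B, E, and R — a synapomorphy uniting that clade.
III: derived state '+' in E and R only — synapomorphy for {E, R}.
IV: derived state '-' in B only — an autapomorphy, so it tells us nothing about relationships among taxa.
Most parsimonious ingroup topology: ((((E,R),B),M),D).
D is sister to the clade containing all other ingroup taxa, so it is the earliest-diverging (most basal) ingroup lineage.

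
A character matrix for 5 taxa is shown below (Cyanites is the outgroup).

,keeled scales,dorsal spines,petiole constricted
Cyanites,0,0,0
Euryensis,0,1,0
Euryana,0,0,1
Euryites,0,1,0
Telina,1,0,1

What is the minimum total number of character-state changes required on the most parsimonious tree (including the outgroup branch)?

The outgroup has state '0' for every character, so '1' is the derived state throughout.
keeled scales (derived state '1') is unique to Telina (autapomorphy; uninformative for grouping).
dorsal spines: derived state '1' in Euryensis and Euryites only — synapomorphy for {Euryensis, Euryites}.
petiole constricted (derived state '1') is shared by Euryana and Telina — a synapomorphy uniting that clade.
Most parsimonious ingroup topology: ((Euryensis,Euryites),(Euryana,Telina)).
Changes per character on this tree: keeled scales: 1; dorsal spines: 1; petiole constricted: 1.
Total = 3.

3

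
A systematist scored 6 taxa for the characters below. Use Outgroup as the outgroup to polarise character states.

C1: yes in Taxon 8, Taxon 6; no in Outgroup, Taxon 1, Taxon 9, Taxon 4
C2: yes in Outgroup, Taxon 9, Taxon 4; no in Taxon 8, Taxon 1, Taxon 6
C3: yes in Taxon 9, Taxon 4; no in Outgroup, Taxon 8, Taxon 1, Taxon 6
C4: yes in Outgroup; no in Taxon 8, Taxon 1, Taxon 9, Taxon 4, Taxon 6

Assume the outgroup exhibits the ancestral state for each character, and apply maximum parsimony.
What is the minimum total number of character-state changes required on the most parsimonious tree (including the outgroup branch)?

4

Character polarity is set by the outgroup: the derived state is whichever differs from the outgroup's state, so for C2, C4 the derived state is 'no', and for the remaining characters it is 'yes'.
C1 (derived state 'yes') is shared by Taxon 6 and Taxon 8 — a synapomorphy uniting that clade.
C2 (derived state 'no') is shared by Taxon 1, Taxon 6, and Taxon 8 — a synapomorphy uniting that clade.
C3 (derived state 'yes') is shared by Taxon 4 and Taxon 9 — a synapomorphy uniting that clade.
C4 (derived state 'no') is shared by all ingroup taxa — unites the whole ingroup.
Most parsimonious ingroup topology: (((Taxon 8,Taxon 6),Taxon 1),(Taxon 9,Taxon 4)).
Changes per character on this tree: C1: 1; C2: 1; C3: 1; C4: 1.
Total = 4.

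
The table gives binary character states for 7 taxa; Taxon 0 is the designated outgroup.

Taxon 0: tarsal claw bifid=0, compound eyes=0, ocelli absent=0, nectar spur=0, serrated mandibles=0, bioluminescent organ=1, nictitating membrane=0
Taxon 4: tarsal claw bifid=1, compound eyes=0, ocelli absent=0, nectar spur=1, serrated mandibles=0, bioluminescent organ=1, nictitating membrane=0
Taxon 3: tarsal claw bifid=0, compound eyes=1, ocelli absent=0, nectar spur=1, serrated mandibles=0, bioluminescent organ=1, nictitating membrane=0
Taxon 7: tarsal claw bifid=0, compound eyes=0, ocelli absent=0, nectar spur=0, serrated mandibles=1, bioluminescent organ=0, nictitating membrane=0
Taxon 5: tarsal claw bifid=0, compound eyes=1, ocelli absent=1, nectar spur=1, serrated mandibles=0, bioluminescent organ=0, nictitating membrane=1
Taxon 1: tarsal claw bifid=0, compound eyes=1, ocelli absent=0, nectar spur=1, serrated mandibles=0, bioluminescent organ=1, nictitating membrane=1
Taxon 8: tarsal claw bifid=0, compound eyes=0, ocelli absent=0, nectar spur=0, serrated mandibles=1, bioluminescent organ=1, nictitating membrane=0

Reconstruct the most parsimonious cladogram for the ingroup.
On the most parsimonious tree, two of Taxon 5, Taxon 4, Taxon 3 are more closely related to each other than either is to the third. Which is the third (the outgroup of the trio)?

Taxon 4

Character polarity is set by the outgroup: the derived state is whichever differs from the outgroup's state, so for bioluminescent organ the derived state is '0', and for the remaining characters it is '1'.
tarsal claw bifid (derived state '1') is unique to Taxon 4 (autapomorphy; uninformative for grouping).
compound eyes: derived state '1' in Taxon 1, Taxon 3, and Taxon 5 only — synapomorphy for {Taxon 1, Taxon 3, Taxon 5}.
ocelli absent: derived state '1' in Taxon 5 only — an autapomorphy, so it tells us nothing about relationships among taxa.
nectar spur: derived state '1' in Taxon 1, Taxon 3, Taxon 4, and Taxon 5 only — synapomorphy for {Taxon 1, Taxon 3, Taxon 4, Taxon 5}.
Only Taxon 7 and Taxon 8 show the derived state '1' for serrated mandibles, supporting them as a clade.
bioluminescent organ (state '0') occurs in Taxon 5 and Taxon 7 but conflicts with the nesting implied by the other characters — most parsimoniously interpreted as homoplasy.
nictitating membrane (derived state '1') is shared by Taxon 1 and Taxon 5 — a synapomorphy uniting that clade.
Most parsimonious ingroup topology: ((Taxon 4,(Taxon 3,(Taxon 5,Taxon 1))),(Taxon 7,Taxon 8)).
Taxon 5 and Taxon 3 share a more recent common ancestor with each other than either does with Taxon 4, so Taxon 4 is the least closely related of the three.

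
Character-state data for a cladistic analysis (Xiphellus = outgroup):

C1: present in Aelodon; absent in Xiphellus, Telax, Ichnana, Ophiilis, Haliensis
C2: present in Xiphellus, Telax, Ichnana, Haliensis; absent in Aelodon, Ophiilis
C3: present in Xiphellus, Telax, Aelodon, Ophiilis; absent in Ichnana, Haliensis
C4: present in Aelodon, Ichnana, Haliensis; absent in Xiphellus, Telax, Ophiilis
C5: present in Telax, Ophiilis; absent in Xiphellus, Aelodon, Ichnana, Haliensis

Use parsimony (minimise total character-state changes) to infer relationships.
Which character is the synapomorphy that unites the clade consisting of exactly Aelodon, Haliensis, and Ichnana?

C4

Character polarity is set by the outgroup: the derived state is whichever differs from the outgroup's state, so for C2, C3 the derived state is 'absent', and for the remaining characters it is 'present'.
C1: derived state 'present' in Aelodon only — an autapomorphy, so it tells us nothing about relationships among taxa.
C2 groups Aelodon and Ophiilis, which is incompatible with the clades supported by the remaining characters; treating it as convergent (homoplasy) costs fewer steps than any alternative tree.
Only Haliensis and Ichnana show the derived state 'absent' for C3, supporting them as a clade.
C4: derived state 'present' in Aelodon, Haliensis, and Ichnana only — synapomorphy for {Aelodon, Haliensis, Ichnana}.
C5: derived state 'present' in Ophiilis and Telax only — synapomorphy for {Ophiilis, Telax}.
Most parsimonious ingroup topology: ((Telax,Ophiilis),(Aelodon,(Ichnana,Haliensis))).
The clade {Aelodon, Haliensis, Ichnana} is supported by C4: its derived state 'present' occurs in exactly those taxa and in no other taxon (including the outgroup).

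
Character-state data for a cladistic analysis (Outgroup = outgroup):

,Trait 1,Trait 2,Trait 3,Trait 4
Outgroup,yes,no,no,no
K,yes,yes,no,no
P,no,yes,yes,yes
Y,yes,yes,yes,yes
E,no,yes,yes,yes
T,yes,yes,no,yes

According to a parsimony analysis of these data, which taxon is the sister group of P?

E

Character polarity is set by the outgroup: the derived state is whichever differs from the outgroup's state, so for Trait 1 the derived state is 'no', and for the remaining characters it is 'yes'.
Only E and P show the derived state 'no' for Trait 1, supporting them as a clade.
All ingroup taxa share the derived state 'yes' for Trait 2; it defines the ingroup but does not resolve relationships within it.
Trait 3 (derived state 'yes') is shared by E, P, and Y — a synapomorphy uniting that clade.
Trait 4 (derived state 'yes') is shared by E, P, T, and Y — a synapomorphy uniting that clade.
Most parsimonious ingroup topology: (K,(((P,E),Y),T)).
P and E form a cherry on this tree, so they are sister taxa.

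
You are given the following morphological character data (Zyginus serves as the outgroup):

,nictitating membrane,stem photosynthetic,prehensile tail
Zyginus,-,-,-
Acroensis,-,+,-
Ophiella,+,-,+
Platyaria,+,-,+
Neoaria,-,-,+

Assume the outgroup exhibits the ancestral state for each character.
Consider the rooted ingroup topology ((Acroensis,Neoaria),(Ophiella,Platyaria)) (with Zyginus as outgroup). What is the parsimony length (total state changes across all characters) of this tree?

4

Map each character onto ((Acroensis,Neoaria),(Ophiella,Platyaria)) (rooted by Zyginus) and count the minimum state changes it requires (Fitch parsimony):
nictitating membrane: 1; stem photosynthetic: 1; prehensile tail: 2.
Total tree length = 4.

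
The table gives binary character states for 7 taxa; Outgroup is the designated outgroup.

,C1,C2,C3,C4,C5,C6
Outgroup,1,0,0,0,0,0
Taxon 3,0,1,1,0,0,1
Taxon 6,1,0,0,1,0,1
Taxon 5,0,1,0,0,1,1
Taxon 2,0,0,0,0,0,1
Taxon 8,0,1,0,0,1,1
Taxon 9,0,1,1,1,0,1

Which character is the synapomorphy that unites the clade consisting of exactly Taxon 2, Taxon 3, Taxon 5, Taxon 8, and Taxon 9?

Character polarity is set by the outgroup: the derived state is whichever differs from the outgroup's state, so for C1 the derived state is '0', and for the remaining characters it is '1'.
Only Taxon 2, Taxon 3, Taxon 5, Taxon 8, and Taxon 9 show the derived state '0' for C1, supporting them as a clade.
C2 (derived state '1') is shared by Taxon 3, Taxon 5, Taxon 8, and Taxon 9 — a synapomorphy uniting that clade.
C3: derived state '1' in Taxon 3 and Taxon 9 only — synapomorphy for {Taxon 3, Taxon 9}.
C4 groups Taxon 6 and Taxon 9, which is incompatible with the clades supported by the remaining characters; treating it as convergent (homoplasy) costs fewer steps than any alternative tree.
C5: derived state '1' in Taxon 5 and Taxon 8 only — synapomorphy for {Taxon 5, Taxon 8}.
All ingroup taxa share the derived state '1' for C6; it defines the ingroup but does not resolve relationships within it.
Most parsimonious ingroup topology: ((((Taxon 3,Taxon 9),(Taxon 5,Taxon 8)),Taxon 2),Taxon 6).
The clade {Taxon 2, Taxon 3, Taxon 5, Taxon 8, Taxon 9} is supported by C1: its derived state '0' occurs in exactly those taxa and in no other taxon (including the outgroup).

C1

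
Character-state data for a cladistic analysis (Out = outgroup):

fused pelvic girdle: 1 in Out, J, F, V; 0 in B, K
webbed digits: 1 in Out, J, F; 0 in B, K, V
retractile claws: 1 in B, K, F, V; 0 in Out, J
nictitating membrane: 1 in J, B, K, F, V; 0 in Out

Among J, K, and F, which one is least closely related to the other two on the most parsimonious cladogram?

J

Character polarity is set by the outgroup: the derived state is whichever differs from the outgroup's state, so for fused pelvic girdle, webbed digits the derived state is '0', and for the remaining characters it is '1'.
Only B and K show the derived state '0' for fused pelvic girdle, supporting them as a clade.
webbed digits: derived state '0' in B, K, and V only — synapomorphy for {B, K, V}.
Only B, F, K, and V show the derived state '1' for retractile claws, supporting them as a clade.
nictitating membrane (derived state '1') is shared by all ingroup taxa — unites the whole ingroup.
Most parsimonious ingroup topology: (J,(((B,K),V),F)).
F and K share a more recent common ancestor with each other than either does with J, so J is the least closely related of the three.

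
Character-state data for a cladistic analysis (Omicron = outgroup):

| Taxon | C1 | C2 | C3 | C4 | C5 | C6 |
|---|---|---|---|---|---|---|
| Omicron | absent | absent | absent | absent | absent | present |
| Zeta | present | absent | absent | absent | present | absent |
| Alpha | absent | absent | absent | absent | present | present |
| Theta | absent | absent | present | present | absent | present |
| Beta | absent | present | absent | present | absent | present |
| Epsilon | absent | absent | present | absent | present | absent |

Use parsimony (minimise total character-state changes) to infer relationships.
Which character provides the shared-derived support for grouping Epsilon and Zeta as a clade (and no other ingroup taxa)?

C6

Character polarity is set by the outgroup: the derived state is whichever differs from the outgroup's state, so for C6 the derived state is 'absent', and for the remaining characters it is 'present'.
C1: derived state 'present' in Zeta only — an autapomorphy, so it tells us nothing about relationships among taxa.
C2: derived state 'present' in Beta only — an autapomorphy, so it tells us nothing about relationships among taxa.
C3 (state 'present') occurs in Epsilon and Theta but conflicts with the nesting implied by the other characters — most parsimoniously interpreted as homoplasy.
C4 (derived state 'present') is shared by Beta and Theta — a synapomorphy uniting that clade.
Only Alpha, Epsilon, and Zeta show the derived state 'present' for C5, supporting them as a clade.
C6 (derived state 'absent') is shared by Epsilon and Zeta — a synapomorphy uniting that clade.
Most parsimonious ingroup topology: (((Zeta,Epsilon),Alpha),(Theta,Beta)).
The clade {Epsilon, Zeta} is supported by C6: its derived state 'absent' occurs in exactly those taxa and in no other taxon (including the outgroup).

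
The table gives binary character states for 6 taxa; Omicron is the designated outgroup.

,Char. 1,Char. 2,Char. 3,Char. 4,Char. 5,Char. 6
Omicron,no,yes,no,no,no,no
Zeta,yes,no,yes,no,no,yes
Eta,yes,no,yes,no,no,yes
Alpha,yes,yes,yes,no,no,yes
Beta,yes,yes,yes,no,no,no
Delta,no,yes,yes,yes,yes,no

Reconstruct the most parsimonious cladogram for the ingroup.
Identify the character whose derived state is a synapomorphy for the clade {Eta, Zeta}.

Character polarity is set by the outgroup: the derived state is whichever differs from the outgroup's state, so for Char. 2 the derived state is 'no', and for the remaining characters it is 'yes'.
Only Alpha, Beta, Eta, and Zeta show the derived state 'yes' for Char. 1, supporting them as a clade.
Char. 2 (derived state 'no') is shared by Eta and Zeta — a synapomorphy uniting that clade.
All ingroup taxa share the derived state 'yes' for Char. 3; it defines the ingroup but does not resolve relationships within it.
Char. 4 (derived state 'yes') is unique to Delta (autapomorphy; uninformative for grouping).
Char. 5 (derived state 'yes') is unique to Delta (autapomorphy; uninformative for grouping).
Char. 6: derived state 'yes' in Alpha, Eta, and Zeta only — synapomorphy for {Alpha, Eta, Zeta}.
Most parsimonious ingroup topology: ((((Zeta,Eta),Alpha),Beta),Delta).
The clade {Eta, Zeta} is supported by Char. 2: its derived state 'no' occurs in exactly those taxa and in no other taxon (including the outgroup).

Char. 2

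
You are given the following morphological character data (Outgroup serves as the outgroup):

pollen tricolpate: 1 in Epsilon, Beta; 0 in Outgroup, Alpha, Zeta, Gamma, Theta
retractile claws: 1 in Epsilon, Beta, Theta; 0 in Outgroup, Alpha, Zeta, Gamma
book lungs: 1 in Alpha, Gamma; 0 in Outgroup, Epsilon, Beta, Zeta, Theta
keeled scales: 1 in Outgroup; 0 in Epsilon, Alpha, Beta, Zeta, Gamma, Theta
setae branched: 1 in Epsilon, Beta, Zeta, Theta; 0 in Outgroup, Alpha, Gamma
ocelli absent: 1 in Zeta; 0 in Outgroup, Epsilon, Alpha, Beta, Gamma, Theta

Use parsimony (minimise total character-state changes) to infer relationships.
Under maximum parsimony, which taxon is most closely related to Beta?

Epsilon

Character polarity is set by the outgroup: the derived state is whichever differs from the outgroup's state, so for keeled scales the derived state is '0', and for the remaining characters it is '1'.
Only Beta and Epsilon show the derived state '1' for pollen tricolpate, supporting them as a clade.
retractile claws (derived state '1') is shared by Beta, Epsilon, and Theta — a synapomorphy uniting that clade.
book lungs (derived state '1') is shared by Alpha and Gamma — a synapomorphy uniting that clade.
All ingroup taxa share the derived state '0' for keeled scales; it defines the ingroup but does not resolve relationships within it.
Only Beta, Epsilon, Theta, and Zeta show the derived state '1' for setae branched, supporting them as a clade.
ocelli absent: derived state '1' in Zeta only — an autapomorphy, so it tells us nothing about relationships among taxa.
Most parsimonious ingroup topology: ((((Epsilon,Beta),Theta),Zeta),(Alpha,Gamma)).
Beta and Epsilon form a cherry on this tree, so they are sister taxa.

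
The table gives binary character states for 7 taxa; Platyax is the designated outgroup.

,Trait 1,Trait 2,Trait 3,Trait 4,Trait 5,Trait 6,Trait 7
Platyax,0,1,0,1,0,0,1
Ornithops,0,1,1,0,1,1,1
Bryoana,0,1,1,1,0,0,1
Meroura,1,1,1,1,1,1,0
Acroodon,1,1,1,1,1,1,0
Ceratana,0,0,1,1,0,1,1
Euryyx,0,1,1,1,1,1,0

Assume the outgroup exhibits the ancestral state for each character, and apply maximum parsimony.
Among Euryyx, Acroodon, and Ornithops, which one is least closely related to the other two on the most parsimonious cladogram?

Character polarity is set by the outgroup: the derived state is whichever differs from the outgroup's state, so for Trait 2, Trait 4, Trait 7 the derived state is '0', and for the remaining characters it is '1'.
Trait 1: derived state '1' in Acroodon and Meroura only — synapomorphy for {Acroodon, Meroura}.
Trait 2 (derived state '0') is unique to Ceratana (autapomorphy; uninformative for grouping).
All ingroup taxa share the derived state '1' for Trait 3; it defines the ingroup but does not resolve relationships within it.
Trait 4: derived state '0' in Ornithops only — an autapomorphy, so it tells us nothing about relationships among taxa.
Trait 5 (derived state '1') is shared by Acroodon, Euryyx, Meroura, and Ornithops — a synapomorphy uniting that clade.
Trait 6: derived state '1' in Acroodon, Ceratana, Euryyx, Meroura, and Ornithops only — synapomorphy for {Acroodon, Ceratana, Euryyx, Meroura, Ornithops}.
Trait 7 (derived state '0') is shared by Acroodon, Euryyx, and Meroura — a synapomorphy uniting that clade.
Most parsimonious ingroup topology: (((Ornithops,((Meroura,Acroodon),Euryyx)),Ceratana),Bryoana).
Euryyx and Acroodon share a more recent common ancestor with each other than either does with Ornithops, so Ornithops is the least closely related of the three.

Ornithops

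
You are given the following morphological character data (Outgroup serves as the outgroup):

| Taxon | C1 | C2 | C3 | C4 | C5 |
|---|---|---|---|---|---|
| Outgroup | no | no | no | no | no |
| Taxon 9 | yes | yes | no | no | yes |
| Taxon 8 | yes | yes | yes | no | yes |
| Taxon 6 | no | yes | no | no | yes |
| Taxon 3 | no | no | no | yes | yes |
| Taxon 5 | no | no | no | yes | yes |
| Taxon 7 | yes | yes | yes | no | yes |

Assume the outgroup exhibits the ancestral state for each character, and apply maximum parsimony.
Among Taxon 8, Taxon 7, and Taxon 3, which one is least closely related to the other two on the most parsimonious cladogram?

The outgroup has state 'no' for every character, so 'yes' is the derived state throughout.
Only Taxon 7, Taxon 8, and Taxon 9 show the derived state 'yes' for C1, supporting them as a clade.
C2: derived state 'yes' in Taxon 6, Taxon 7, Taxon 8, and Taxon 9 only — synapomorphy for {Taxon 6, Taxon 7, Taxon 8, Taxon 9}.
C3: derived state 'yes' in Taxon 7 and Taxon 8 only — synapomorphy for {Taxon 7, Taxon 8}.
C4 (derived state 'yes') is shared by Taxon 3 and Taxon 5 — a synapomorphy uniting that clade.
All ingroup taxa share the derived state 'yes' for C5; it defines the ingroup but does not resolve relationships within it.
Most parsimonious ingroup topology: (((Taxon 9,(Taxon 8,Taxon 7)),Taxon 6),(Taxon 3,Taxon 5)).
Taxon 7 and Taxon 8 share a more recent common ancestor with each other than either does with Taxon 3, so Taxon 3 is the least closely related of the three.

Taxon 3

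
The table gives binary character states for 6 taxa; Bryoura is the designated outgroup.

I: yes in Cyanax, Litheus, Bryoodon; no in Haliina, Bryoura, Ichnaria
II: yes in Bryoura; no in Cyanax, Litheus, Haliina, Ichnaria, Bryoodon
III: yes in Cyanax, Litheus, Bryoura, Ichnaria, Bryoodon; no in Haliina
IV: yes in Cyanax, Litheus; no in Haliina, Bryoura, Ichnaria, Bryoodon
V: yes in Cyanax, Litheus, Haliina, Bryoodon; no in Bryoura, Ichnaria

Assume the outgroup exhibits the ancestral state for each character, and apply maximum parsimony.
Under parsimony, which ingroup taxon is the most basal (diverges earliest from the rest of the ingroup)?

Ichnaria

Character polarity is set by the outgroup: the derived state is whichever differs from the outgroup's state, so for II, III the derived state is 'no', and for the remaining characters it is 'yes'.
I: derived state 'yes' in Bryoodon, Cyanax, and Litheus only — synapomorphy for {Bryoodon, Cyanax, Litheus}.
All ingroup taxa share the derived state 'no' for II; it defines the ingroup but does not resolve relationships within it.
III: derived state 'no' in Haliina only — an autapomorphy, so it tells us nothing about relationships among taxa.
IV: derived state 'yes' in Cyanax and Litheus only — synapomorphy for {Cyanax, Litheus}.
V (derived state 'yes') is shared by Bryoodon, Cyanax, Haliina, and Litheus — a synapomorphy uniting that clade.
Most parsimonious ingroup topology: ((Haliina,(Bryoodon,(Cyanax,Litheus))),Ichnaria).
Ichnaria is sister to the clade containing all other ingroup taxa, so it is the earliest-diverging (most basal) ingroup lineage.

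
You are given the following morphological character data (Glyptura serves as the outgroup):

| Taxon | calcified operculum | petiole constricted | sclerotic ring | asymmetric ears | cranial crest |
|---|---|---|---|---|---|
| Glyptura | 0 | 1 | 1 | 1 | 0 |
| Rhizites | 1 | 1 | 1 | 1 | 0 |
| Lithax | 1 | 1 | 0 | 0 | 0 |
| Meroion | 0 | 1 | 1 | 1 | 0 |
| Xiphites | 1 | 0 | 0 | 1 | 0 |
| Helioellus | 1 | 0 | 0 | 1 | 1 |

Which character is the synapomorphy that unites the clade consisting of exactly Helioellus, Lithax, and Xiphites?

Character polarity is set by the outgroup: the derived state is whichever differs from the outgroup's state, so for petiole constricted, sclerotic ring, asymmetric ears the derived state is '0', and for the remaining characters it is '1'.
Only Helioellus, Lithax, Rhizites, and Xiphites show the derived state '1' for calcified operculum, supporting them as a clade.
Only Helioellus and Xiphites show the derived state '0' for petiole constricted, supporting them as a clade.
sclerotic ring (derived state '0') is shared by Helioellus, Lithax, and Xiphites — a synapomorphy uniting that clade.
asymmetric ears: derived state '0' in Lithax only — an autapomorphy, so it tells us nothing about relationships among taxa.
cranial crest: derived state '1' in Helioellus only — an autapomorphy, so it tells us nothing about relationships among taxa.
Most parsimonious ingroup topology: ((Rhizites,(Lithax,(Xiphites,Helioellus))),Meroion).
The clade {Helioellus, Lithax, Xiphites} is supported by sclerotic ring: its derived state '0' occurs in exactly those taxa and in no other taxon (including the outgroup).

sclerotic ring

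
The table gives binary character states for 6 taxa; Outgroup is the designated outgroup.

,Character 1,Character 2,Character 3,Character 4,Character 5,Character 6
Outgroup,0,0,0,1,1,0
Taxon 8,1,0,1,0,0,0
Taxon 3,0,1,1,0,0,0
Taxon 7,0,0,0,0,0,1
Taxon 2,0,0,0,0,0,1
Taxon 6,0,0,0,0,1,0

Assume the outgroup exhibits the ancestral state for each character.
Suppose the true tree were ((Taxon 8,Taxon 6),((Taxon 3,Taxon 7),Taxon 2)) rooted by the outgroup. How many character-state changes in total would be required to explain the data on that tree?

Map each character onto ((Taxon 8,Taxon 6),((Taxon 3,Taxon 7),Taxon 2)) (rooted by Outgroup) and count the minimum state changes it requires (Fitch parsimony):
Character 1: 1; Character 2: 1; Character 3: 2; Character 4: 1; Character 5: 2; Character 6: 2.
Total tree length = 9.

9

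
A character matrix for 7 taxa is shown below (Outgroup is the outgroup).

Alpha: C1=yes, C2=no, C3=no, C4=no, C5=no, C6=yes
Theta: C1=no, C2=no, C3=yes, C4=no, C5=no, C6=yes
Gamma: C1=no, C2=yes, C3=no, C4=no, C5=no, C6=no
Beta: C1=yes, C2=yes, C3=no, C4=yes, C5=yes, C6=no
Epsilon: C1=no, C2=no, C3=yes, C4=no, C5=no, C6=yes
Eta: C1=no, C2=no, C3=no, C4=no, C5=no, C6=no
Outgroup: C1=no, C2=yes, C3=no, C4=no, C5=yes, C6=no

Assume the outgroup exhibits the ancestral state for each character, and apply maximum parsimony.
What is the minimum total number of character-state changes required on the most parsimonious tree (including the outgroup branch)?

Character polarity is set by the outgroup: the derived state is whichever differs from the outgroup's state, so for C2, C5 the derived state is 'no', and for the remaining characters it is 'yes'.
C1 groups Alpha and Beta, which is incompatible with the clades supported by the remaining characters; treating it as convergent (homoplasy) costs fewer steps than any alternative tree.
C2 (derived state 'no') is shared by Alpha, Epsilon, Eta, and Theta — a synapomorphy uniting that clade.
C3: derived state 'yes' in Epsilon and Theta only — synapomorphy for {Epsilon, Theta}.
C4 (derived state 'yes') is unique to Beta (autapomorphy; uninformative for grouping).
C5 (derived state 'no') is shared by Alpha, Epsilon, Eta, Gamma, and Theta — a synapomorphy uniting that clade.
Only Alpha, Epsilon, and Theta show the derived state 'yes' for C6, supporting them as a clade.
Most parsimonious ingroup topology: (((((Epsilon,Theta),Alpha),Eta),Gamma),Beta).
Changes per character on this tree: C1: 2; C2: 1; C3: 1; C4: 1; C5: 1; C6: 1.
Total = 7.

7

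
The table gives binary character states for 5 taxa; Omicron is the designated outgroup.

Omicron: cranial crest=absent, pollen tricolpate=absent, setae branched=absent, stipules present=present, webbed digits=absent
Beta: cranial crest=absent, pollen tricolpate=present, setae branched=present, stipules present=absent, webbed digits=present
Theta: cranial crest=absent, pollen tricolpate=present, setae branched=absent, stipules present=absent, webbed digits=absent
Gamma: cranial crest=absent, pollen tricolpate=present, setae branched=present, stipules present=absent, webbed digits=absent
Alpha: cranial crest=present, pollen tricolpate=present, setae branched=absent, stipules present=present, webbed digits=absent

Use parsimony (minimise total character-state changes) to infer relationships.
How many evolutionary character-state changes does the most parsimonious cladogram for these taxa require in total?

5

Character polarity is set by the outgroup: the derived state is whichever differs from the outgroup's state, so for stipules present the derived state is 'absent', and for the remaining characters it is 'present'.
cranial crest: derived state 'present' in Alpha only — an autapomorphy, so it tells us nothing about relationships among taxa.
All ingroup taxa share the derived state 'present' for pollen tricolpate; it defines the ingroup but does not resolve relationships within it.
Only Beta and Gamma show the derived state 'present' for setae branched, supporting them as a clade.
stipules present: derived state 'absent' in Beta, Gamma, and Theta only — synapomorphy for {Beta, Gamma, Theta}.
webbed digits: derived state 'present' in Beta only — an autapomorphy, so it tells us nothing about relationships among taxa.
Most parsimonious ingroup topology: (((Beta,Gamma),Theta),Alpha).
Changes per character on this tree: cranial crest: 1; pollen tricolpate: 1; setae branched: 1; stipules present: 1; webbed digits: 1.
Total = 5.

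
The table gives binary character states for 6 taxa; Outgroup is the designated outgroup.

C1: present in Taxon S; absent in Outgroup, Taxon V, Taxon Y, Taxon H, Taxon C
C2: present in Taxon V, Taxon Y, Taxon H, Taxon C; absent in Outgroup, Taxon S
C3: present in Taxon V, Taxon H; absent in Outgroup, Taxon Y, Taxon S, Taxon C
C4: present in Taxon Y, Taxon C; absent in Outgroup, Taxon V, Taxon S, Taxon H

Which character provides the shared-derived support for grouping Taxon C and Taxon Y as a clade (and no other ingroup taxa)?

The outgroup has state 'absent' for every character, so 'present' is the derived state throughout.
C1 (derived state 'present') is unique to Taxon S (autapomorphy; uninformative for grouping).
Only Taxon C, Taxon H, Taxon V, and Taxon Y show the derived state 'present' for C2, supporting them as a clade.
C3 (derived state 'present') is shared by Taxon H and Taxon V — a synapomorphy uniting that clade.
C4: derived state 'present' in Taxon C and Taxon Y only — synapomorphy for {Taxon C, Taxon Y}.
Most parsimonious ingroup topology: (((Taxon V,Taxon H),(Taxon Y,Taxon C)),Taxon S).
The clade {Taxon C, Taxon Y} is supported by C4: its derived state 'present' occurs in exactly those taxa and in no other taxon (including the outgroup).

C4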